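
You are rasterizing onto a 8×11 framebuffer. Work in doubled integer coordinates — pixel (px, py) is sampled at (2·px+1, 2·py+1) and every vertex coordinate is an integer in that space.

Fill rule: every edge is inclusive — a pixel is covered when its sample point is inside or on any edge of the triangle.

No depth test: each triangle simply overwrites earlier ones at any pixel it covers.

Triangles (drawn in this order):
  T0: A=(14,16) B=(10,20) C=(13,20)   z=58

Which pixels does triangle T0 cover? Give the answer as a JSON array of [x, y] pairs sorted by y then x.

T0:
  2·area = 12  (B↔C swapped to make it positive)
  edge (14, 16)→(13, 20): d=(-1,4) inclusive
  edge (13, 20)→(10, 20): d=(-3,0) inclusive
  edge (10, 20)→(14, 16): d=(4,-4) inclusive
    (7,7)@(15, 15): e=[-3,15,0] → .  [on edge]
    (6,8)@(13, 17): e=[3,9,0] → X  [on edge]
    (7,8)@(15, 17): e=[-5,9,8] → .
    (5,9)@(11, 19): e=[9,3,0] → X  [on edge]
    (7,9)@(15, 19): e=[-7,3,16] → .
    (4,10)@(9, 21): e=[15,-3,0] → .  [on edge]
    (5,10)@(11, 21): e=[7,-3,8] → .
    (6,10)@(13, 21): e=[-1,-3,16] → .
  covered (3 px):
    . . . . . . . .
    . . . . . . . .
    . . . . . . . .
    . . . . . . . .
    . . . . . . . .
    . . . . . . . .
    . . . . . . . .
    . . . . . . . .
    . . . . . . X .
    . . . . . X X .
    . . . . . . . .

Answer: [[6,8],[5,9],[6,9]]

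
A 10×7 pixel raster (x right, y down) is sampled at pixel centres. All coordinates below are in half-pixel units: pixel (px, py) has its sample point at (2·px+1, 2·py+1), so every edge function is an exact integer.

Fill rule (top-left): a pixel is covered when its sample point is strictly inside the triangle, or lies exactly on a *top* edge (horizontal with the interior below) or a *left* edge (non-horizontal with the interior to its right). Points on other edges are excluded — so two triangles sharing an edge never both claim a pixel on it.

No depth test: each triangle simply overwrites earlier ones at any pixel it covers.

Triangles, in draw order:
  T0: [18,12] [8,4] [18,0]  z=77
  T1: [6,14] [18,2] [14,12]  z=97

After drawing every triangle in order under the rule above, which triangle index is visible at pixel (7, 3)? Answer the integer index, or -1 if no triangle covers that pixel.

T0:
  2·area = 120
  edge (18, 12)→(8, 4): d=(-10,-8) top-left  bias=+0
  edge (8, 4)→(18, 0): d=(10,-4) top-left  bias=+0
  edge (18, 0)→(18, 12): d=(0,12) right/bottom  bias=-1
    (8,0)@(17, 1): e=[102,6,12] → #
    (9,0)@(19, 1): e=[118,14,-12] → ·
    (5,1)@(11, 3): e=[34,2,84] → #
    (6,1)@(13, 3): e=[50,10,60] → #
    (7,1)@(15, 3): e=[66,18,36] → #
    (9,1)@(19, 3): e=[98,34,-12] → ·
    (5,2)@(11, 5): e=[14,22,84] → #
    (9,2)@(19, 5): e=[78,54,-12] → ·
    (5,3)@(11, 7): e=[-6,42,84] → ·
    (6,3)@(13, 7): e=[10,50,60] → #
    (9,3)@(19, 7): e=[58,74,-12] → ·
    (6,4)@(13, 9): e=[-10,70,60] → ·
  covered (15 px):
    · · · · · · · · # ·
    · · · · · # # # # ·
    · · · · · # # # # ·
    · · · · · · # # # ·
    · · · · · · · # # ·
    · · · · · · · · # ·
    · · · · · · · · · ·
T1:
  2·area = 72
  edge (6, 14)→(18, 2): d=(12,-12) top-left  bias=+0
  edge (18, 2)→(14, 12): d=(-4,10) right/bottom  bias=-1
  edge (14, 12)→(6, 14): d=(-8,2) right/bottom  bias=-1
    (9,0)@(19, 1): e=[0,-6,78] → ·  [on edge]
    (8,1)@(17, 3): e=[0,6,66] → #  [on edge]
    (9,1)@(19, 3): e=[24,-14,62] → ·
    (7,2)@(15, 5): e=[0,18,54] → #  [on edge]
    (8,2)@(17, 5): e=[24,-2,50] → ·
    (6,3)@(13, 7): e=[0,30,42] → #  [on edge]
    (8,3)@(17, 7): e=[48,-10,34] → ·
    (5,4)@(11, 9): e=[0,42,30] → #  [on edge]
    (8,4)@(17, 9): e=[72,-18,18] → ·
    (4,5)@(9, 11): e=[0,54,18] → #  [on edge]
    (7,5)@(15, 11): e=[72,-6,6] → ·
    (3,6)@(7, 13): e=[0,66,6] → #  [on edge]
  covered (12 px):
    · · · · · · · · · ·
    · · · · · · · · # ·
    · · · · · · · # · ·
    · · · · · · # # · ·
    · · · · · # # # · ·
    · · · · # # # · · ·
    · · · # # · · · · ·

Z-buffer (winner per pixel, '.' = empty):
  . . . . . . . . 0 .
  . . . . . 0 0 0 1 .
  . . . . . 0 0 1 0 .
  . . . . . . 1 1 0 .
  . . . . . 1 1 1 0 .
  . . . . 1 1 1 . 0 .
  . . . 1 1 . . . . .

Answer: 1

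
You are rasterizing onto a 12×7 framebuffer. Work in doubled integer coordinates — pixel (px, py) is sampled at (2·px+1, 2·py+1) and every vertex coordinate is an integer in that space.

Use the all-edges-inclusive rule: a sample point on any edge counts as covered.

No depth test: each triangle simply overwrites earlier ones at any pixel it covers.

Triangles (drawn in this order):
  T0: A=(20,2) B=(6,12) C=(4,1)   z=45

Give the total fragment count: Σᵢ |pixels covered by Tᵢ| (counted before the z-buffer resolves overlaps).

T0:
  2·area = 174
  edge (20, 2)→(6, 12): d=(-14,10) inclusive
  edge (6, 12)→(4, 1): d=(-2,-11) inclusive
  edge (4, 1)→(20, 2): d=(16,1) inclusive
    (2,1)@(5, 3): e=[136,7,31] → █
    (3,1)@(7, 3): e=[116,29,29] → █
    (4,1)@(9, 3): e=[96,51,27] → █
    (5,1)@(11, 3): e=[76,73,25] → █
    (6,1)@(13, 3): e=[56,95,23] → █
    (7,1)@(15, 3): e=[36,117,21] → █
    (8,1)@(17, 3): e=[16,139,19] → █
    (9,1)@(19, 3): e=[-4,161,17] → ·
    (2,2)@(5, 5): e=[108,3,63] → █
    (8,2)@(17, 5): e=[-12,135,51] → ·
    (2,3)@(5, 7): e=[80,-1,95] → ·
    (3,3)@(7, 7): e=[60,21,93] → █
    (6,3)@(13, 7): e=[0,87,87] → █  [on edge]
  covered (20 px):
    · · · · · · · · · · · ·
    · · █ █ █ █ █ █ █ · · ·
    · · █ █ █ █ █ █ · · · ·
    · · · █ █ █ █ · · · · ·
    · · · █ █ · · · · · · ·
    · · · █ · · · · · · · ·
    · · · · · · · · · · · ·

Final: 20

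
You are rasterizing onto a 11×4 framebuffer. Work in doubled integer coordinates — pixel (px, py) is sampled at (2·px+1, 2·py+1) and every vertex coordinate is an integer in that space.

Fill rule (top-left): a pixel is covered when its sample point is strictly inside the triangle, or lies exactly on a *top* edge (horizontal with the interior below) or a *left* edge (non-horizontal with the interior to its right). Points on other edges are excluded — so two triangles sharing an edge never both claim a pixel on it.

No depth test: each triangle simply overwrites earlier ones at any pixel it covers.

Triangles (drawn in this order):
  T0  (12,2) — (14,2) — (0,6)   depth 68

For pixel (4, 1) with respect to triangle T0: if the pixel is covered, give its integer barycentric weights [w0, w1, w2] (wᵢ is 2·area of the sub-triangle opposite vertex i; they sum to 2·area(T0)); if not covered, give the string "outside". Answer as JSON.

T0:
  2·area = 8
  edge (12, 2)→(14, 2): d=(2,0) top-left  bias=+0
  edge (14, 2)→(0, 6): d=(-14,4) right/bottom  bias=-1
  edge (0, 6)→(12, 2): d=(12,-4) top-left  bias=+0
    (7,0)@(15, 1): e=[-2,10,0] → ·  [on edge]
    (4,1)@(9, 3): e=[2,6,0] → #  [on edge]
    (5,1)@(11, 3): e=[2,-2,8] → ·
    (1,2)@(3, 5): e=[6,2,0] → #  [on edge]
    (2,2)@(5, 5): e=[6,-6,8] → ·
    (4,2)@(9, 5): e=[6,-22,24] → ·
    (1,3)@(3, 7): e=[10,-26,24] → ·
  covered (2 px):
    · · · · · · · · · · ·
    · · · · # · · · · · ·
    · # · · · · · · · · ·
    · · · · · · · · · · ·

Answer: [6,0,2]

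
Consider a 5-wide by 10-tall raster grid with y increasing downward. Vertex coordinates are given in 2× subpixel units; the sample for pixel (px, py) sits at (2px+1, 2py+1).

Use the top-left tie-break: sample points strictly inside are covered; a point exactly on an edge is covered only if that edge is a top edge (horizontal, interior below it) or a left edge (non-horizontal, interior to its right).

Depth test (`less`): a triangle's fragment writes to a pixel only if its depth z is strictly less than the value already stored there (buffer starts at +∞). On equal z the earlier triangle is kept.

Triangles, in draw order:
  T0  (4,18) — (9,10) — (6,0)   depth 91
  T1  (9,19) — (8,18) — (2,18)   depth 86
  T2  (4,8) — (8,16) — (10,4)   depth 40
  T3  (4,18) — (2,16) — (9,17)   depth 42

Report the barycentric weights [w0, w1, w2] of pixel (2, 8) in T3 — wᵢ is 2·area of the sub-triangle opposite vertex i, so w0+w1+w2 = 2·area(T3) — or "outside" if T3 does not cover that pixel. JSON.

T0:
  2·area = 74  (B↔C swapped to make it positive)
  edge (4, 18)→(6, 0): d=(2,-18) top-left  bias=+0
  edge (6, 0)→(9, 10): d=(3,10) right/bottom  bias=-1
  edge (9, 10)→(4, 18): d=(-5,8) right/bottom  bias=-1
    (3,2)@(7, 5): e=[28,5,41] → #
    (4,2)@(9, 5): e=[64,-15,25] → ·
    (3,3)@(7, 7): e=[32,11,31] → #
    (4,3)@(9, 7): e=[68,-9,15] → ·
    (2,4)@(5, 9): e=[0,37,37] → #  [on edge]
    (4,4)@(9, 9): e=[72,-3,5] → ·
    (2,5)@(5, 11): e=[4,43,27] → #
    (4,5)@(9, 11): e=[76,3,-5] → ·
    (2,6)@(5, 13): e=[8,49,17] → #
    (4,6)@(9, 13): e=[80,9,-15] → ·
    (2,7)@(5, 15): e=[12,55,7] → #
    (3,7)@(7, 15): e=[48,35,-9] → ·
  covered (9 px):
    · · · · ·
    · · · · ·
    · · · # ·
    · · · # ·
    · · # # ·
    · · # # ·
    · · # # ·
    · · # · ·
    · · · · ·
    · · · · ·
T1:
  2·area = 6  (B↔C swapped to make it positive)
  edge (9, 19)→(2, 18): d=(-7,-1) top-left  bias=+0
  edge (2, 18)→(8, 18): d=(6,0) top-left  bias=+0
  edge (8, 18)→(9, 19): d=(1,1) right/bottom  bias=-1
    (0,5)@(1, 11): e=[48,-42,0] → ·  [on edge]
    (1,6)@(3, 13): e=[36,-30,0] → ·  [on edge]
    (2,7)@(5, 15): e=[24,-18,0] → ·  [on edge]
    (3,8)@(7, 17): e=[12,-6,0] → ·  [on edge]
    (4,9)@(9, 19): e=[0,6,0] → ·  [on edge]
  covered (0 px):
    · · · · ·
    · · · · ·
    · · · · ·
    · · · · ·
    · · · · ·
    · · · · ·
    · · · · ·
    · · · · ·
    · · · · ·
    · · · · ·
T2:
  2·area = 64  (B↔C swapped to make it positive)
  edge (4, 8)→(10, 4): d=(6,-4) top-left  bias=+0
  edge (10, 4)→(8, 16): d=(-2,12) right/bottom  bias=-1
  edge (8, 16)→(4, 8): d=(-4,-8) top-left  bias=+0
    (4,2)@(9, 5): e=[2,10,52] → #
    (3,3)@(7, 7): e=[6,30,28] → #
    (2,4)@(5, 9): e=[10,50,4] → #
    (2,5)@(5, 11): e=[22,46,-4] → ·
    (3,5)@(7, 11): e=[30,22,12] → #
    (4,5)@(9, 11): e=[38,-2,28] → ·
    (3,6)@(7, 13): e=[42,18,4] → #
    (4,6)@(9, 13): e=[50,-6,20] → ·
    (3,7)@(7, 15): e=[54,14,-4] → ·
  covered (8 px):
    · · · · ·
    · · · · ·
    · · · · #
    · · · # #
    · · # # #
    · · · # ·
    · · · # ·
    · · · · ·
    · · · · ·
    · · · · ·
T3:
  2·area = 12
  edge (4, 18)→(2, 16): d=(-2,-2) top-left  bias=+0
  edge (2, 16)→(9, 17): d=(7,1) right/bottom  bias=-1
  edge (9, 17)→(4, 18): d=(-5,1) right/bottom  bias=-1
    (0,7)@(1, 15): e=[0,-6,18] → ·  [on edge]
    (1,8)@(3, 17): e=[0,6,6] → #  [on edge]
    (2,8)@(5, 17): e=[4,4,4] → #
    (3,8)@(7, 17): e=[8,2,2] → #
    (4,8)@(9, 17): e=[12,0,0] → ·  [on edge]
    (1,9)@(3, 19): e=[-4,20,-4] → ·
    (2,9)@(5, 19): e=[0,18,-6] → ·  [on edge]
    (3,9)@(7, 19): e=[4,16,-8] → ·
  covered (3 px):
    · · · · ·
    · · · · ·
    · · · · ·
    · · · · ·
    · · · · ·
    · · · · ·
    · · · · ·
    · · · · ·
    · # # # ·
    · · · · ·

Answer: [4,4,4]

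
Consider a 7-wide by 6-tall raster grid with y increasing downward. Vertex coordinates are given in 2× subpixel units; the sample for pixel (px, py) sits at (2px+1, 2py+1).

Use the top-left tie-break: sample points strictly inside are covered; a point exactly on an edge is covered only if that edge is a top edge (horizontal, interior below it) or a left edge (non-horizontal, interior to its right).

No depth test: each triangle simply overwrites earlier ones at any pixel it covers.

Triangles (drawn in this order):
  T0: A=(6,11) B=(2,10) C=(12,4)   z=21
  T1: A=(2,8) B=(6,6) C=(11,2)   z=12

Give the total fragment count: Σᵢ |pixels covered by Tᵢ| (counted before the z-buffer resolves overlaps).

T0:
  2·area = 34
  edge (6, 11)→(2, 10): d=(-4,-1) top-left  bias=+0
  edge (2, 10)→(12, 4): d=(10,-6) top-left  bias=+0
  edge (12, 4)→(6, 11): d=(-6,7) right/bottom  bias=-1
    (5,2)@(11, 5): e=[29,4,1] → X
    (6,2)@(13, 5): e=[31,16,-13] → .
    (3,3)@(7, 7): e=[17,0,17] → X  [on edge]
    (4,3)@(9, 7): e=[19,12,3] → X
    (5,3)@(11, 7): e=[21,24,-11] → .
    (2,4)@(5, 9): e=[7,8,19] → X
    (4,4)@(9, 9): e=[11,32,-9] → .
    (2,5)@(5, 11): e=[-1,28,7] → .
    (3,5)@(7, 11): e=[1,40,-7] → .
  covered (5 px):
    . . . . . . .
    . . . . . . .
    . . . . . X .
    . . . X X . .
    . . X X . . .
    . . . . . . .
T1:
  2·area = 6  (B↔C swapped to make it positive)
  edge (2, 8)→(11, 2): d=(9,-6) top-left  bias=+0
  edge (11, 2)→(6, 6): d=(-5,4) right/bottom  bias=-1
  edge (6, 6)→(2, 8): d=(-4,2) right/bottom  bias=-1
    (3,2)@(7, 5): e=[3,1,2] → X
    (4,2)@(9, 5): e=[15,-7,-2] → .
    (3,3)@(7, 7): e=[21,-9,-6] → .
  covered (1 px):
    . . . . . . .
    . . . . . . .
    . . . X . . .
    . . . . . . .
    . . . . . . .
    . . . . . . .

Final: 6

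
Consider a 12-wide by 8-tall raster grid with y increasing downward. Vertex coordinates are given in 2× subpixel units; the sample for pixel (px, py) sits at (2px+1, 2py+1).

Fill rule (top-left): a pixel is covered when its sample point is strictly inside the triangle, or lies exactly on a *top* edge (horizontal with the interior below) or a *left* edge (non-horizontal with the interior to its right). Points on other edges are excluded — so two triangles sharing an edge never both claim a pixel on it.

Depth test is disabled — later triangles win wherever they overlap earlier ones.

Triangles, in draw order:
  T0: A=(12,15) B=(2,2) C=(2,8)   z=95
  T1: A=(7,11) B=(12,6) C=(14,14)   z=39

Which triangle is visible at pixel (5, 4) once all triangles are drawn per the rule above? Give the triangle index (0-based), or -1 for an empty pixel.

T0:
  2·area = 60  (B↔C swapped to make it positive)
  edge (12, 15)→(2, 8): d=(-10,-7) top-left  bias=+0
  edge (2, 8)→(2, 2): d=(0,-6) top-left  bias=+0
  edge (2, 2)→(12, 15): d=(10,13) right/bottom  bias=-1
    (1,2)@(3, 5): e=[37,6,17] → #
    (2,2)@(5, 5): e=[51,18,-9] → ·
    (1,3)@(3, 7): e=[17,6,37] → #
    (2,3)@(5, 7): e=[31,18,11] → #
    (3,3)@(7, 7): e=[45,30,-15] → ·
    (1,4)@(3, 9): e=[-3,6,57] → ·
    (2,4)@(5, 9): e=[11,18,31] → #
    (3,4)@(7, 9): e=[25,30,5] → #
    (4,4)@(9, 9): e=[39,42,-21] → ·
    (2,5)@(5, 11): e=[-9,18,51] → ·
    (3,5)@(7, 11): e=[5,30,25] → #
    (4,5)@(9, 11): e=[19,42,-1] → ·
  covered (6 px):
    · · · · · · · · · · · ·
    · · · · · · · · · · · ·
    · # · · · · · · · · · ·
    · # # · · · · · · · · ·
    · · # # · · · · · · · ·
    · · · # · · · · · · · ·
    · · · · · · · · · · · ·
    · · · · · · · · · · · ·
T1:
  2·area = 50
  edge (7, 11)→(12, 6): d=(5,-5) top-left  bias=+0
  edge (12, 6)→(14, 14): d=(2,8) right/bottom  bias=-1
  edge (14, 14)→(7, 11): d=(-7,-3) top-left  bias=+0
    (8,0)@(17, 1): e=[0,-50,100] → ·  [on edge]
    (7,1)@(15, 3): e=[0,-30,80] → ·  [on edge]
    (6,2)@(13, 5): e=[0,-10,60] → ·  [on edge]
    (5,3)@(11, 7): e=[0,10,40] → #  [on edge]
    (6,3)@(13, 7): e=[10,-6,46] → ·
    (4,4)@(9, 9): e=[0,30,20] → #  [on edge]
    (6,4)@(13, 9): e=[20,-2,32] → ·
    (3,5)@(7, 11): e=[0,50,0] → #  [on edge]
    (6,5)@(13, 11): e=[30,2,18] → #
    (7,5)@(15, 11): e=[40,-14,24] → ·
    (2,6)@(5, 13): e=[0,70,-20] → ·  [on edge]
    (3,6)@(7, 13): e=[10,54,-14] → ·
    (1,7)@(3, 15): e=[0,90,-40] → ·  [on edge]
  covered (8 px):
    · · · · · · · · · · · ·
    · · · · · · · · · · · ·
    · · · · · · · · · · · ·
    · · · · · # · · · · · ·
    · · · · # # · · · · · ·
    · · · # # # # · · · · ·
    · · · · · · # · · · · ·
    · · · · · · · · · · · ·

Z-buffer (winner per pixel, '.' = empty):
  . . . . . . . . . . . .
  . . . . . . . . . . . .
  . 0 . . . . . . . . . .
  . 0 0 . . 1 . . . . . .
  . . 0 0 1 1 . . . . . .
  . . . 1 1 1 1 . . . . .
  . . . . . . 1 . . . . .
  . . . . . . . . . . . .

Answer: 1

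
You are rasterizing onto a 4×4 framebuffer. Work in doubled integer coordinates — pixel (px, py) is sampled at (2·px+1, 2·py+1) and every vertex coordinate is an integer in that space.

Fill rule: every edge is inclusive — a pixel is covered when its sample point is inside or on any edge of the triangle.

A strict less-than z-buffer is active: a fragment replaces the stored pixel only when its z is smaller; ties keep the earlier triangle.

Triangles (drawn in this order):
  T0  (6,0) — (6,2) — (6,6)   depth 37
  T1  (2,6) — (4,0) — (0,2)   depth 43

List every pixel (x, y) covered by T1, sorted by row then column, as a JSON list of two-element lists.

T0:
  degenerate (2·area = 0) — covers nothing
T1:
  2·area = 20  (B↔C swapped to make it positive)
  edge (2, 6)→(0, 2): d=(-2,-4) inclusive
  edge (0, 2)→(4, 0): d=(4,-2) inclusive
  edge (4, 0)→(2, 6): d=(-2,6) inclusive
    (1,0)@(3, 1): e=[14,2,4] → #
    (2,0)@(5, 1): e=[22,6,-8] → ·
    (0,1)@(1, 3): e=[2,6,12] → #
    (1,1)@(3, 3): e=[10,10,0] → #  [on edge]
    (2,1)@(5, 3): e=[18,14,-12] → ·
    (0,2)@(1, 5): e=[-2,14,8] → ·
    (1,2)@(3, 5): e=[6,18,-4] → ·
  covered (3 px):
    · # · ·
    # # · ·
    · · · ·
    · · · ·

Result: [[1,0],[0,1],[1,1]]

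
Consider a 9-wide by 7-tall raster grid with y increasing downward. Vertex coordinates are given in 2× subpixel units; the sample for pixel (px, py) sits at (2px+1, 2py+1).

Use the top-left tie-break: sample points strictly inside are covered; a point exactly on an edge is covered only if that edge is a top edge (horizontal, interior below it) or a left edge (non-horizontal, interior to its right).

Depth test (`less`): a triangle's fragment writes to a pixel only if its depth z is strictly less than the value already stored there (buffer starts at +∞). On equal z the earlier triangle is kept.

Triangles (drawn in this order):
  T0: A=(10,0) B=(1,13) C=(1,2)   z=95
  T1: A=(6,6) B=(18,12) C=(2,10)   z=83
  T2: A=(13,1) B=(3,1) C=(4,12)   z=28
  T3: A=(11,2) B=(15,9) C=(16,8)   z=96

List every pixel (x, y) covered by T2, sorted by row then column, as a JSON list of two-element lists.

T0:
  2·area = 99
  edge (10, 0)→(1, 13): d=(-9,13) right/bottom  bias=-1
  edge (1, 13)→(1, 2): d=(0,-11) top-left  bias=+0
  edge (1, 2)→(10, 0): d=(9,-2) top-left  bias=+0
    (0,0)@(1, 1): e=[108,0,-9] → ·  [on edge]
    (3,0)@(7, 1): e=[30,66,3] → #
    (4,0)@(9, 1): e=[4,88,7] → #
    (5,0)@(11, 1): e=[-22,110,11] → ·
    (0,1)@(1, 3): e=[90,0,9] → #  [on edge]
    (1,1)@(3, 3): e=[64,22,13] → #
    (2,1)@(5, 3): e=[38,44,17] → #
    (4,1)@(9, 3): e=[-14,88,25] → ·
    (0,2)@(1, 5): e=[72,0,27] → #  [on edge]
    (3,2)@(7, 5): e=[-6,66,39] → ·
    (0,3)@(1, 7): e=[54,0,45] → #  [on edge]
    (3,3)@(7, 7): e=[-24,66,57] → ·
    (0,4)@(1, 9): e=[36,0,63] → #  [on edge]
    (0,5)@(1, 11): e=[18,0,81] → #  [on edge]
    (0,6)@(1, 13): e=[0,0,99] → ·  [on edge]
  covered (15 px):
    · · · # # · · · ·
    # # # # · · · · ·
    # # # · · · · · ·
    # # # · · · · · ·
    # # · · · · · · ·
    # · · · · · · · ·
    · · · · · · · · ·
T1:
  2·area = 72
  edge (6, 6)→(18, 12): d=(12,6) right/bottom  bias=-1
  edge (18, 12)→(2, 10): d=(-16,-2) top-left  bias=+0
  edge (2, 10)→(6, 6): d=(4,-4) top-left  bias=+0
    (5,0)@(11, 1): e=[-90,162,0] → ·  [on edge]
    (4,1)@(9, 3): e=[-54,126,0] → ·  [on edge]
    (3,2)@(7, 5): e=[-18,90,0] → ·  [on edge]
    (2,3)@(5, 7): e=[18,54,0] → #  [on edge]
    (3,3)@(7, 7): e=[6,58,8] → #
    (4,3)@(9, 7): e=[-6,62,16] → ·
    (1,4)@(3, 9): e=[54,18,0] → #  [on edge]
    (4,4)@(9, 9): e=[18,30,24] → #
    (5,4)@(11, 9): e=[6,34,32] → #
    (6,4)@(13, 9): e=[-6,38,40] → ·
    (0,5)@(1, 11): e=[90,-18,0] → ·  [on edge]
    (1,5)@(3, 11): e=[78,-14,8] → ·
  covered (10 px):
    · · · · · · · · ·
    · · · · · · · · ·
    · · · · · · · · ·
    · · # # · · · · ·
    · # # # # # · · ·
    · · · · · # # # ·
    · · · · · · · · ·
T2:
  2·area = 110  (B↔C swapped to make it positive)
  edge (13, 1)→(4, 12): d=(-9,11) right/bottom  bias=-1
  edge (4, 12)→(3, 1): d=(-1,-11) top-left  bias=+0
  edge (3, 1)→(13, 1): d=(10,0) top-left  bias=+0
    (0,0)@(1, 1): e=[132,-22,0] → ·  [on edge]
    (1,0)@(3, 1): e=[110,0,0] → #  [on edge]
    (2,0)@(5, 1): e=[88,22,0] → #  [on edge]
    (3,0)@(7, 1): e=[66,44,0] → #  [on edge]
    (4,0)@(9, 1): e=[44,66,0] → #  [on edge]
    (5,0)@(11, 1): e=[22,88,0] → #  [on edge]
    (6,0)@(13, 1): e=[0,110,0] → ·  [on edge]
    (7,0)@(15, 1): e=[-22,132,0] → ·  [on edge]
    (8,0)@(17, 1): e=[-44,154,0] → ·  [on edge]
    (1,1)@(3, 3): e=[92,-2,20] → ·
    (2,1)@(5, 3): e=[70,20,20] → #
    (6,1)@(13, 3): e=[-18,108,20] → ·
  covered (15 px):
    · # # # # # · · ·
    · · # # # # · · ·
    · · # # # · · · ·
    · · # # · · · · ·
    · · # · · · · · ·
    · · · · · · · · ·
    · · · · · · · · ·
T3:
  2·area = 11  (B↔C swapped to make it positive)
  edge (11, 2)→(16, 8): d=(5,6) right/bottom  bias=-1
  edge (16, 8)→(15, 9): d=(-1,1) right/bottom  bias=-1
  edge (15, 9)→(11, 2): d=(-4,-7) top-left  bias=+0
    (6,2)@(13, 5): e=[3,6,2] → #
    (7,2)@(15, 5): e=[-9,4,16] → ·
    (6,3)@(13, 7): e=[13,4,-6] → ·
    (7,3)@(15, 7): e=[1,2,8] → #
    (8,3)@(17, 7): e=[-11,0,22] → ·  [on edge]
    (7,4)@(15, 9): e=[11,0,0] → ·  [on edge]
    (6,5)@(13, 11): e=[33,0,-22] → ·  [on edge]
    (5,6)@(11, 13): e=[55,0,-44] → ·  [on edge]
  covered (2 px):
    · · · · · · · · ·
    · · · · · · · · ·
    · · · · · · # · ·
    · · · · · · · # ·
    · · · · · · · · ·
    · · · · · · · · ·
    · · · · · · · · ·

Answer: [[1,0],[2,0],[3,0],[4,0],[5,0],[2,1],[3,1],[4,1],[5,1],[2,2],[3,2],[4,2],[2,3],[3,3],[2,4]]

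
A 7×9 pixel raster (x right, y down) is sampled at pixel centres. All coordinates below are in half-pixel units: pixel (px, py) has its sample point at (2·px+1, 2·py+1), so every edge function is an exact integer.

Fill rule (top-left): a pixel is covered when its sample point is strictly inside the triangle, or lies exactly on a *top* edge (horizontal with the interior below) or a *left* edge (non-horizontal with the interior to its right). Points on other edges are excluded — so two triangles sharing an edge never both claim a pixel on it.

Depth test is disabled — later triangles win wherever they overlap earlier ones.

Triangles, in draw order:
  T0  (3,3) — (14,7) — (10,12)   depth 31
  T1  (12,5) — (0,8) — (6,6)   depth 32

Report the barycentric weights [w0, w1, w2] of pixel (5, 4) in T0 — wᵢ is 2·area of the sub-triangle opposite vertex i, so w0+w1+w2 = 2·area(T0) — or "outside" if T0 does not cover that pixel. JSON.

T0:
  2·area = 71
  edge (3, 3)→(14, 7): d=(11,4) right/bottom  bias=-1
  edge (14, 7)→(10, 12): d=(-4,5) right/bottom  bias=-1
  edge (10, 12)→(3, 3): d=(-7,-9) top-left  bias=+0
    (1,1)@(3, 3): e=[0,71,0] → ·  [on edge]
    (2,2)@(5, 5): e=[14,53,4] → #
    (3,2)@(7, 5): e=[6,43,22] → #
    (4,2)@(9, 5): e=[-2,33,40] → ·
    (2,3)@(5, 7): e=[36,45,-10] → ·
    (3,3)@(7, 7): e=[28,35,8] → #
    (4,3)@(9, 7): e=[20,25,26] → #
    (5,3)@(11, 7): e=[12,15,44] → #
    (6,3)@(13, 7): e=[4,5,62] → #
    (3,4)@(7, 9): e=[50,27,-6] → ·
    (4,4)@(9, 9): e=[42,17,12] → #
    (6,4)@(13, 9): e=[26,-3,48] → ·
  covered (8 px):
    · · · · · · ·
    · · · · · · ·
    · · # # · · ·
    · · · # # # #
    · · · · # # ·
    · · · · · · ·
    · · · · · · ·
    · · · · · · ·
    · · · · · · ·
T1:
  2·area = 6
  edge (12, 5)→(0, 8): d=(-12,3) right/bottom  bias=-1
  edge (0, 8)→(6, 6): d=(6,-2) top-left  bias=+0
  edge (6, 6)→(12, 5): d=(6,-1) top-left  bias=+0
    (4,2)@(9, 5): e=[9,0,-3] → ·  [on edge]
    (1,3)@(3, 7): e=[3,0,3] → #  [on edge]
    (2,3)@(5, 7): e=[-3,4,5] → ·
    (1,4)@(3, 9): e=[-21,12,15] → ·
  covered (1 px):
    · · · · · · ·
    · · · · · · ·
    · · · · · · ·
    · # · · · · ·
    · · · · · · ·
    · · · · · · ·
    · · · · · · ·
    · · · · · · ·
    · · · · · · ·

Final: [7,30,34]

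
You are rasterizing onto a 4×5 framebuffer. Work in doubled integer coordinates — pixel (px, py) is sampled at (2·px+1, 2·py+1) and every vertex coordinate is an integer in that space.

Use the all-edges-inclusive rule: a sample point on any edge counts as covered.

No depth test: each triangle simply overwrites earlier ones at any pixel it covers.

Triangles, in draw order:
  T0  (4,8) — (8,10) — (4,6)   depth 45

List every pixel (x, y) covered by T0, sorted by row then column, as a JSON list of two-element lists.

T0:
  2·area = 8  (B↔C swapped to make it positive)
  edge (4, 8)→(4, 6): d=(0,-2) inclusive
  edge (4, 6)→(8, 10): d=(4,4) inclusive
  edge (8, 10)→(4, 8): d=(-4,-2) inclusive
    (0,1)@(1, 3): e=[-6,0,14] → ·  [on edge]
    (1,2)@(3, 5): e=[-2,0,10] → ·  [on edge]
    (2,3)@(5, 7): e=[2,0,6] → #  [on edge]
    (3,3)@(7, 7): e=[6,-8,10] → ·
    (2,4)@(5, 9): e=[2,8,-2] → ·
    (3,4)@(7, 9): e=[6,0,2] → #  [on edge]
  covered (2 px):
    · · · ·
    · · · ·
    · · · ·
    · · # ·
    · · · #

Result: [[2,3],[3,4]]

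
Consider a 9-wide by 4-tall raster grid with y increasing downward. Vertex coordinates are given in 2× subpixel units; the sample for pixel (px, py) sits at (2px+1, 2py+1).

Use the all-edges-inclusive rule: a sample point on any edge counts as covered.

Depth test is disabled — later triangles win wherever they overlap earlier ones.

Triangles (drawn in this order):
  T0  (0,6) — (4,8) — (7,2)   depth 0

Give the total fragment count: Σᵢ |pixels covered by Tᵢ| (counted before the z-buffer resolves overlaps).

T0:
  2·area = 30  (B↔C swapped to make it positive)
  edge (0, 6)→(7, 2): d=(7,-4) inclusive
  edge (7, 2)→(4, 8): d=(-3,6) inclusive
  edge (4, 8)→(0, 6): d=(-4,-2) inclusive
    (1,2)@(3, 5): e=[5,15,10] → █
    (2,2)@(5, 5): e=[13,3,14] → █
    (3,2)@(7, 5): e=[21,-9,18] → ·
    (1,3)@(3, 7): e=[19,9,2] → █
    (2,3)@(5, 7): e=[27,-3,6] → ·
  covered (3 px):
    · · · · · · · · ·
    · · · · · · · · ·
    · █ █ · · · · · ·
    · █ · · · · · · ·

Answer: 3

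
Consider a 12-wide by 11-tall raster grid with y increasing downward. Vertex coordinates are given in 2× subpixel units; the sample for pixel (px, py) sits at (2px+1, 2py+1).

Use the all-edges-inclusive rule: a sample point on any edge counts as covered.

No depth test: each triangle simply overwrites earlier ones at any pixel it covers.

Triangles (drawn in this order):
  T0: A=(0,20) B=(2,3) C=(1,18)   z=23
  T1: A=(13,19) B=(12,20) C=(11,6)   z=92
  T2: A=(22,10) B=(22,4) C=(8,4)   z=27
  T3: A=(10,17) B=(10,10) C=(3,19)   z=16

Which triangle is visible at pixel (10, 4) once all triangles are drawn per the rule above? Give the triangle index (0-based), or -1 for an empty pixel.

T0:
  2·area = 13
  edge (0, 20)→(2, 3): d=(2,-17) inclusive
  edge (2, 3)→(1, 18): d=(-1,15) inclusive
  edge (1, 18)→(0, 20): d=(-1,2) inclusive
    (0,6)@(1, 13): e=[3,5,5] → X
    (1,6)@(3, 13): e=[37,-25,1] → .
    (0,7)@(1, 15): e=[7,3,3] → X
    (1,7)@(3, 15): e=[41,-27,-1] → .
    (0,8)@(1, 17): e=[11,1,1] → X
    (1,8)@(3, 17): e=[45,-29,-3] → .
    (0,9)@(1, 19): e=[15,-1,-1] → .
  covered (3 px):
    . . . . . . . . . . . .
    . . . . . . . . . . . .
    . . . . . . . . . . . .
    . . . . . . . . . . . .
    . . . . . . . . . . . .
    . . . . . . . . . . . .
    X . . . . . . . . . . .
    X . . . . . . . . . . .
    X . . . . . . . . . . .
    . . . . . . . . . . . .
    . . . . . . . . . . . .
T1:
  2·area = 15
  edge (13, 19)→(12, 20): d=(-1,1) inclusive
  edge (12, 20)→(11, 6): d=(-1,-14) inclusive
  edge (11, 6)→(13, 19): d=(2,13) inclusive
    (11,4)@(23, 9): e=[0,165,-150] → .  [on edge]
    (10,5)@(21, 11): e=[0,135,-120] → .  [on edge]
    (9,6)@(19, 13): e=[0,105,-90] → .  [on edge]
    (8,7)@(17, 15): e=[0,75,-60] → .  [on edge]
    (7,8)@(15, 17): e=[0,45,-30] → .  [on edge]
    (6,9)@(13, 19): e=[0,15,0] → X  [on edge]
    (7,9)@(15, 19): e=[-2,43,-26] → .
    (5,10)@(11, 21): e=[0,-15,30] → .  [on edge]
    (6,10)@(13, 21): e=[-2,13,4] → .
  covered (1 px):
    . . . . . . . . . . . .
    . . . . . . . . . . . .
    . . . . . . . . . . . .
    . . . . . . . . . . . .
    . . . . . . . . . . . .
    . . . . . . . . . . . .
    . . . . . . . . . . . .
    . . . . . . . . . . . .
    . . . . . . . . . . . .
    . . . . . . X . . . . .
    . . . . . . . . . . . .
T2:
  2·area = 84  (B↔C swapped to make it positive)
  edge (22, 10)→(8, 4): d=(-14,-6) inclusive
  edge (8, 4)→(22, 4): d=(14,0) inclusive
  edge (22, 4)→(22, 10): d=(0,6) inclusive
    (0,0)@(1, 1): e=[0,-42,126] → .  [on edge]
    (5,2)@(11, 5): e=[4,14,66] → X
    (6,2)@(13, 5): e=[16,14,54] → X
    (7,2)@(15, 5): e=[28,14,42] → X
    (8,2)@(17, 5): e=[40,14,30] → X
    (9,2)@(19, 5): e=[52,14,18] → X
    (10,2)@(21, 5): e=[64,14,6] → X
    (11,2)@(23, 5): e=[76,14,-6] → .
    (5,3)@(11, 7): e=[-24,42,66] → .
    (6,3)@(13, 7): e=[-12,42,54] → .
    (7,3)@(15, 7): e=[0,42,42] → X  [on edge]
    (11,3)@(23, 7): e=[48,42,-6] → .
  covered (11 px):
    . . . . . . . . . . . .
    . . . . . . . . . . . .
    . . . . . X X X X X X .
    . . . . . . . X X X X .
    . . . . . . . . . . X .
    . . . . . . . . . . . .
    . . . . . . . . . . . .
    . . . . . . . . . . . .
    . . . . . . . . . . . .
    . . . . . . . . . . . .
    . . . . . . . . . . . .
T3:
  2·area = 49  (B↔C swapped to make it positive)
  edge (10, 17)→(3, 19): d=(-7,2) inclusive
  edge (3, 19)→(10, 10): d=(7,-9) inclusive
  edge (10, 10)→(10, 17): d=(0,7) inclusive
    (8,0)@(17, 1): e=[98,0,-49] → .  [on edge]
    (4,6)@(9, 13): e=[30,12,7] → X
    (5,6)@(11, 13): e=[26,30,-7] → .
    (3,7)@(7, 15): e=[20,8,21] → X
    (5,7)@(11, 15): e=[12,44,-7] → .
    (8,7)@(17, 15): e=[0,98,-49] → .  [on edge]
    (2,8)@(5, 17): e=[10,4,35] → X
    (5,8)@(11, 17): e=[-2,58,-7] → .
    (1,9)@(3, 19): e=[0,0,49] → X  [on edge]
    (2,9)@(5, 19): e=[-4,18,35] → .
    (3,9)@(7, 19): e=[-8,36,21] → .
    (4,9)@(9, 19): e=[-12,54,7] → .
  covered (7 px):
    . . . . . . . . . . . .
    . . . . . . . . . . . .
    . . . . . . . . . . . .
    . . . . . . . . . . . .
    . . . . . . . . . . . .
    . . . . . . . . . . . .
    . . . . X . . . . . . .
    . . . X X . . . . . . .
    . . X X X . . . . . . .
    . X . . . . . . . . . .
    . . . . . . . . . . . .

Z-buffer (winner per pixel, '.' = empty):
  . . . . . . . . . . . .
  . . . . . . . . . . . .
  . . . . . 2 2 2 2 2 2 .
  . . . . . . . 2 2 2 2 .
  . . . . . . . . . . 2 .
  . . . . . . . . . . . .
  0 . . . 3 . . . . . . .
  0 . . 3 3 . . . . . . .
  0 . 3 3 3 . . . . . . .
  . 3 . . . . 1 . . . . .
  . . . . . . . . . . . .

Answer: 2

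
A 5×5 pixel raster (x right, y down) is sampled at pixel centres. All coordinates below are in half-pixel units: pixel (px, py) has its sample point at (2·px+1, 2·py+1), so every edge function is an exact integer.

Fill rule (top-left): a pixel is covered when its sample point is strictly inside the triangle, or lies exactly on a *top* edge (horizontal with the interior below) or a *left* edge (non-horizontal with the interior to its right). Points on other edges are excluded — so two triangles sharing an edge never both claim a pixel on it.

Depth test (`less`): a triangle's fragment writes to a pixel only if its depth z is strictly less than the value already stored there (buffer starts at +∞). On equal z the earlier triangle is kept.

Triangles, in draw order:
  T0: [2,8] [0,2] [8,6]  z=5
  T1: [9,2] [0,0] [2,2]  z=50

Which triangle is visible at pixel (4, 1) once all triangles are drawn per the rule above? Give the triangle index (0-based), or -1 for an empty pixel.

T0:
  2·area = 40
  edge (2, 8)→(0, 2): d=(-2,-6) top-left  bias=+0
  edge (0, 2)→(8, 6): d=(8,4) right/bottom  bias=-1
  edge (8, 6)→(2, 8): d=(-6,2) right/bottom  bias=-1
    (0,1)@(1, 3): e=[4,4,32] → #
    (1,1)@(3, 3): e=[16,-4,28] → ·
    (0,2)@(1, 5): e=[0,20,20] → #  [on edge]
    (1,2)@(3, 5): e=[12,12,16] → #
    (2,2)@(5, 5): e=[24,4,12] → #
    (3,2)@(7, 5): e=[36,-4,8] → ·
    (0,3)@(1, 7): e=[-4,36,8] → ·
    (1,3)@(3, 7): e=[8,28,4] → #
    (2,3)@(5, 7): e=[20,20,0] → ·  [on edge]
    (1,4)@(3, 9): e=[4,44,-8] → ·
  covered (5 px):
    · · · · ·
    # · · · ·
    # # # · ·
    · # · · ·
    · · · · ·
T1:
  2·area = 14  (B↔C swapped to make it positive)
  edge (9, 2)→(2, 2): d=(-7,0) right/bottom  bias=-1
  edge (2, 2)→(0, 0): d=(-2,-2) top-left  bias=+0
  edge (0, 0)→(9, 2): d=(9,2) right/bottom  bias=-1
    (0,0)@(1, 1): e=[7,0,7] → #  [on edge]
    (1,0)@(3, 1): e=[7,4,3] → #
    (2,0)@(5, 1): e=[7,8,-1] → ·
    (0,1)@(1, 3): e=[-7,-4,25] → ·
    (1,1)@(3, 3): e=[-7,0,21] → ·  [on edge]
    (2,2)@(5, 5): e=[-21,0,35] → ·  [on edge]
    (3,3)@(7, 7): e=[-35,0,49] → ·  [on edge]
    (4,4)@(9, 9): e=[-49,0,63] → ·  [on edge]
  covered (2 px):
    # # · · ·
    · · · · ·
    · · · · ·
    · · · · ·
    · · · · ·

Z-buffer (winner per pixel, '.' = empty):
  1 1 . . .
  0 . . . .
  0 0 0 . .
  . 0 . . .
  . . . . .

Answer: -1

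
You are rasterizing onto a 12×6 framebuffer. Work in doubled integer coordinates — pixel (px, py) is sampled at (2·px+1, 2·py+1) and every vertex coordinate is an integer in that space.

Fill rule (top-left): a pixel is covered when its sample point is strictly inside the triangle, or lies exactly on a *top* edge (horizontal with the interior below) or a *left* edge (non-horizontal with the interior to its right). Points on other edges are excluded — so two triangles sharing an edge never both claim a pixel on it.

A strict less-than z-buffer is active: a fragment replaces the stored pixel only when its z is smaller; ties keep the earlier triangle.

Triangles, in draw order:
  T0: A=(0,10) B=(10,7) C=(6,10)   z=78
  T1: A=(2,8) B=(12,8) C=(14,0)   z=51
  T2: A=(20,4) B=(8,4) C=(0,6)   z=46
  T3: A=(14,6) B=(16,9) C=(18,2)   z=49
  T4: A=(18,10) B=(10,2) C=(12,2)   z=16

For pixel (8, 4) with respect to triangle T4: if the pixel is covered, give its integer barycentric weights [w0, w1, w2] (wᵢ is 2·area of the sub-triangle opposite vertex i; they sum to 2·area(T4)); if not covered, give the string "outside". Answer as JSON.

T0:
  2·area = 18
  edge (0, 10)→(10, 7): d=(10,-3) top-left  bias=+0
  edge (10, 7)→(6, 10): d=(-4,3) right/bottom  bias=-1
  edge (6, 10)→(0, 10): d=(-6,0) right/bottom  bias=-1
    (2,4)@(5, 9): e=[5,7,6] → █
    (3,4)@(7, 9): e=[11,1,6] → █
    (4,4)@(9, 9): e=[17,-5,6] → ·
    (2,5)@(5, 11): e=[25,-1,-6] → ·
    (3,5)@(7, 11): e=[31,-7,-6] → ·
  covered (2 px):
    · · · · · · · · · · · ·
    · · · · · · · · · · · ·
    · · · · · · · · · · · ·
    · · · · · · · · · · · ·
    · · █ █ · · · · · · · ·
    · · · · · · · · · · · ·
T1:
  2·area = 80  (B↔C swapped to make it positive)
  edge (2, 8)→(14, 0): d=(12,-8) top-left  bias=+0
  edge (14, 0)→(12, 8): d=(-2,8) right/bottom  bias=-1
  edge (12, 8)→(2, 8): d=(-10,0) right/bottom  bias=-1
    (6,0)@(13, 1): e=[4,6,70] → █
    (7,0)@(15, 1): e=[20,-10,70] → ·
    (5,1)@(11, 3): e=[12,18,50] → █
    (7,1)@(15, 3): e=[44,-14,50] → ·
    (3,2)@(7, 5): e=[4,46,30] → █
    (4,2)@(9, 5): e=[20,30,30] → █
    (6,2)@(13, 5): e=[52,-2,30] → ·
    (2,3)@(5, 7): e=[12,58,10] → █
    (6,3)@(13, 7): e=[76,-6,10] → ·
    (2,4)@(5, 9): e=[36,54,-10] → ·
    (3,4)@(7, 9): e=[52,38,-10] → ·
    (4,4)@(9, 9): e=[68,22,-10] → ·
  covered (10 px):
    · · · · · · █ · · · · ·
    · · · · · █ █ · · · · ·
    · · · █ █ █ · · · · · ·
    · · █ █ █ █ · · · · · ·
    · · · · · · · · · · · ·
    · · · · · · · · · · · ·
T2:
  2·area = 24  (B↔C swapped to make it positive)
  edge (20, 4)→(0, 6): d=(-20,2) right/bottom  bias=-1
  edge (0, 6)→(8, 4): d=(8,-2) top-left  bias=+0
  edge (8, 4)→(20, 4): d=(12,0) top-left  bias=+0
    (2,2)@(5, 5): e=[10,2,12] → █
    (3,2)@(7, 5): e=[6,6,12] → █
    (4,2)@(9, 5): e=[2,10,12] → █
    (5,2)@(11, 5): e=[-2,14,12] → ·
    (2,3)@(5, 7): e=[-30,18,36] → ·
    (3,3)@(7, 7): e=[-34,22,36] → ·
    (4,3)@(9, 7): e=[-38,26,36] → ·
  covered (3 px):
    · · · · · · · · · · · ·
    · · · · · · · · · · · ·
    · · █ █ █ · · · · · · ·
    · · · · · · · · · · · ·
    · · · · · · · · · · · ·
    · · · · · · · · · · · ·
T3:
  2·area = 20  (B↔C swapped to make it positive)
  edge (14, 6)→(18, 2): d=(4,-4) top-left  bias=+0
  edge (18, 2)→(16, 9): d=(-2,7) right/bottom  bias=-1
  edge (16, 9)→(14, 6): d=(-2,-3) top-left  bias=+0
    (9,0)@(19, 1): e=[0,-5,25] → ·  [on edge]
    (8,1)@(17, 3): e=[0,5,15] → █  [on edge]
    (9,1)@(19, 3): e=[8,-9,21] → ·
    (7,2)@(15, 5): e=[0,15,5] → █  [on edge]
    (9,2)@(19, 5): e=[16,-13,17] → ·
    (6,3)@(13, 7): e=[0,25,-5] → ·  [on edge]
    (7,3)@(15, 7): e=[8,11,1] → █
    (8,3)@(17, 7): e=[16,-3,7] → ·
    (5,4)@(11, 9): e=[0,35,-15] → ·  [on edge]
    (7,4)@(15, 9): e=[16,7,-3] → ·
    (4,5)@(9, 11): e=[0,45,-25] → ·  [on edge]
  covered (4 px):
    · · · · · · · · · · · ·
    · · · · · · · · █ · · ·
    · · · · · · · █ █ · · ·
    · · · · · · · █ · · · ·
    · · · · · · · · · · · ·
    · · · · · · · · · · · ·
T4:
  2·area = 16
  edge (18, 10)→(10, 2): d=(-8,-8) top-left  bias=+0
  edge (10, 2)→(12, 2): d=(2,0) top-left  bias=+0
  edge (12, 2)→(18, 10): d=(6,8) right/bottom  bias=-1
    (4,0)@(9, 1): e=[0,-2,18] → ·  [on edge]
    (5,1)@(11, 3): e=[0,2,14] → █  [on edge]
    (6,1)@(13, 3): e=[16,2,-2] → ·
    (5,2)@(11, 5): e=[-16,6,26] → ·
    (6,2)@(13, 5): e=[0,6,10] → █  [on edge]
    (7,2)@(15, 5): e=[16,6,-6] → ·
    (6,3)@(13, 7): e=[-16,10,22] → ·
    (7,3)@(15, 7): e=[0,10,6] → █  [on edge]
    (8,3)@(17, 7): e=[16,10,-10] → ·
    (7,4)@(15, 9): e=[-16,14,18] → ·
    (8,4)@(17, 9): e=[0,14,2] → █  [on edge]
    (9,4)@(19, 9): e=[16,14,-14] → ·
    (9,5)@(19, 11): e=[0,18,-2] → ·  [on edge]
  covered (4 px):
    · · · · · · · · · · · ·
    · · · · · █ · · · · · ·
    · · · · · · █ · · · · ·
    · · · · · · · █ · · · ·
    · · · · · · · · █ · · ·
    · · · · · · · · · · · ·

Final: [14,2,0]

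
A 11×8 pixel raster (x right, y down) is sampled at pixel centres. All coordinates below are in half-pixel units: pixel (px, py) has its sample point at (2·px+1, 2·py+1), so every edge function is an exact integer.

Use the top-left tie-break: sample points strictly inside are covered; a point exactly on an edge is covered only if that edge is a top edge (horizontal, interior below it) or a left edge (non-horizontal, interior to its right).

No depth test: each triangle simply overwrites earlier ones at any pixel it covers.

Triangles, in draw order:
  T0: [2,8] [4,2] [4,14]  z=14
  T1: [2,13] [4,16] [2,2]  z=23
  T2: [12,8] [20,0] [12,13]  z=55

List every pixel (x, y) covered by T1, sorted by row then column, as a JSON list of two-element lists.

T0:
  2·area = 24
  edge (2, 8)→(4, 2): d=(2,-6) top-left  bias=+0
  edge (4, 2)→(4, 14): d=(0,12) right/bottom  bias=-1
  edge (4, 14)→(2, 8): d=(-2,-6) top-left  bias=+0
    (0,2)@(1, 5): e=[-12,36,0] → .  [on edge]
    (1,2)@(3, 5): e=[0,12,12] → X  [on edge]
    (2,2)@(5, 5): e=[12,-12,24] → .
    (1,3)@(3, 7): e=[4,12,8] → X
    (2,3)@(5, 7): e=[16,-12,20] → .
    (1,4)@(3, 9): e=[8,12,4] → X
    (2,4)@(5, 9): e=[20,-12,16] → .
    (0,5)@(1, 11): e=[0,36,-12] → .  [on edge]
    (1,5)@(3, 11): e=[12,12,0] → X  [on edge]
    (2,5)@(5, 11): e=[24,-12,12] → .
    (1,6)@(3, 13): e=[16,12,-4] → .
  covered (4 px):
    . . . . . . . . . . .
    . . . . . . . . . . .
    . X . . . . . . . . .
    . X . . . . . . . . .
    . X . . . . . . . . .
    . X . . . . . . . . .
    . . . . . . . . . . .
    . . . . . . . . . . .
T1:
  2·area = 22  (B↔C swapped to make it positive)
  edge (2, 13)→(2, 2): d=(0,-11) top-left  bias=+0
  edge (2, 2)→(4, 16): d=(2,14) right/bottom  bias=-1
  edge (4, 16)→(2, 13): d=(-2,-3) top-left  bias=+0
    (1,4)@(3, 9): e=[11,0,11] → .  [on edge]
    (1,5)@(3, 11): e=[11,4,7] → X
    (2,5)@(5, 11): e=[33,-24,13] → .
    (1,6)@(3, 13): e=[11,8,3] → X
    (2,6)@(5, 13): e=[33,-20,9] → .
    (1,7)@(3, 15): e=[11,12,-1] → .
  covered (2 px):
    . . . . . . . . . . .
    . . . . . . . . . . .
    . . . . . . . . . . .
    . . . . . . . . . . .
    . . . . . . . . . . .
    . X . . . . . . . . .
    . X . . . . . . . . .
    . . . . . . . . . . .
T2:
  2·area = 40
  edge (12, 8)→(20, 0): d=(8,-8) top-left  bias=+0
  edge (20, 0)→(12, 13): d=(-8,13) right/bottom  bias=-1
  edge (12, 13)→(12, 8): d=(0,-5) top-left  bias=+0
    (9,0)@(19, 1): e=[0,5,35] → X  [on edge]
    (10,0)@(21, 1): e=[16,-21,45] → .
    (8,1)@(17, 3): e=[0,15,25] → X  [on edge]
    (9,1)@(19, 3): e=[16,-11,35] → .
    (7,2)@(15, 5): e=[0,25,15] → X  [on edge]
    (8,2)@(17, 5): e=[16,-1,25] → .
    (6,3)@(13, 7): e=[0,35,5] → X  [on edge]
    (8,3)@(17, 7): e=[32,-17,25] → .
    (5,4)@(11, 9): e=[0,45,-5] → .  [on edge]
    (6,4)@(13, 9): e=[16,19,5] → X
    (7,4)@(15, 9): e=[32,-7,15] → .
    (4,5)@(9, 11): e=[0,55,-15] → .  [on edge]
    (3,6)@(7, 13): e=[0,65,-25] → .  [on edge]
    (2,7)@(5, 15): e=[0,75,-35] → .  [on edge]
  covered (7 px):
    . . . . . . . . . X .
    . . . . . . . . X . .
    . . . . . . . X . . .
    . . . . . . X X . . .
    . . . . . . X . . . .
    . . . . . . X . . . .
    . . . . . . . . . . .
    . . . . . . . . . . .

Result: [[1,5],[1,6]]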